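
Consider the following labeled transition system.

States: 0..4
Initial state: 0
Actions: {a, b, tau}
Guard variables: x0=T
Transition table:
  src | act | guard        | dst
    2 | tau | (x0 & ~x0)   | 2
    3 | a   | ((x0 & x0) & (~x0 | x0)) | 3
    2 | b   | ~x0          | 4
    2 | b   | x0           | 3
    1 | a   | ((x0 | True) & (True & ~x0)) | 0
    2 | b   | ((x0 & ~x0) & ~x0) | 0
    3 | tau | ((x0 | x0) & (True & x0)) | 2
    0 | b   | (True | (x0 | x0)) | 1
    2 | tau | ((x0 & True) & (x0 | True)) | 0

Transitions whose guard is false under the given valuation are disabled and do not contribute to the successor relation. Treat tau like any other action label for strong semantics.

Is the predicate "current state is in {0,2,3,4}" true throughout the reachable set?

Safe = {0,2,3,4}
R = {0,1}
  0: safe
  1: ✗ unsafe
witness against invariant: b → 1

Answer: INVARIANT VIOLATED at state 1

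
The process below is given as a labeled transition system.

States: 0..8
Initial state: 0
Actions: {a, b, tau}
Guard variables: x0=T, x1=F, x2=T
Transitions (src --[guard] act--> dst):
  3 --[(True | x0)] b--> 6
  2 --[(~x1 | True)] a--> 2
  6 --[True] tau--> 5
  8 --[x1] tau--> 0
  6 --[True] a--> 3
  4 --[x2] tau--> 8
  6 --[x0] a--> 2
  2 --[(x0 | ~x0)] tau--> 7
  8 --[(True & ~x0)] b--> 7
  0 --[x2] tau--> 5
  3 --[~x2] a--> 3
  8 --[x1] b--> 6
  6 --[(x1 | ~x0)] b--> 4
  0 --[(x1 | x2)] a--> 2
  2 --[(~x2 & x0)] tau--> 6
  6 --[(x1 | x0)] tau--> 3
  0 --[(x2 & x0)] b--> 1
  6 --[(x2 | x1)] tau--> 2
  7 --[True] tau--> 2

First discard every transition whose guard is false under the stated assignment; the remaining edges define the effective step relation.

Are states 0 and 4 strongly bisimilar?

Compute ~ classes (split until stable):
  P[0] = {{0,1,2,3,4,5,6,7,8}}
  P[1] = {{0},{1,5,8},{2,6},{3},{4,7}}
  P[2] = {{0},{1,5,8},{2},{3},{4},{6},{7}}
Fixed point at round 3; 7 class(es).
0∈{0}, 4∈{4}

Answer: NOT BISIMILAR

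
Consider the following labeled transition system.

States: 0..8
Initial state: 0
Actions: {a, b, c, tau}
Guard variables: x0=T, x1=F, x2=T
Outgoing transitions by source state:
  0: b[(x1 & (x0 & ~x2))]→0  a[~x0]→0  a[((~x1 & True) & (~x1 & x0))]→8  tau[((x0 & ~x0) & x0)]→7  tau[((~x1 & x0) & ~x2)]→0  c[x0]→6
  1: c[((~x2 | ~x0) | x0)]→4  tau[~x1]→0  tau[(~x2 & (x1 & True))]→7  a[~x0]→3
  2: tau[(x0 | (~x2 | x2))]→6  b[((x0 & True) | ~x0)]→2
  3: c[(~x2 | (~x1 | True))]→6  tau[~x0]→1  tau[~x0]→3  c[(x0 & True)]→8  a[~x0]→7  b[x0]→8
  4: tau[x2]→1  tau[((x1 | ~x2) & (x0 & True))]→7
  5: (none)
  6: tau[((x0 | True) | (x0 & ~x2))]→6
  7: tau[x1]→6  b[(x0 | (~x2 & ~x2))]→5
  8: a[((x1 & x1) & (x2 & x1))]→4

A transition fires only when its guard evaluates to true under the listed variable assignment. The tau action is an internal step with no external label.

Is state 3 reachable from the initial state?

After dropping false guards: 12 live edges.
L0 = {0}
L1 = {6,8}  now seen {0,6,8}
Reachable = {0,6,8}

Answer: UNREACHABLE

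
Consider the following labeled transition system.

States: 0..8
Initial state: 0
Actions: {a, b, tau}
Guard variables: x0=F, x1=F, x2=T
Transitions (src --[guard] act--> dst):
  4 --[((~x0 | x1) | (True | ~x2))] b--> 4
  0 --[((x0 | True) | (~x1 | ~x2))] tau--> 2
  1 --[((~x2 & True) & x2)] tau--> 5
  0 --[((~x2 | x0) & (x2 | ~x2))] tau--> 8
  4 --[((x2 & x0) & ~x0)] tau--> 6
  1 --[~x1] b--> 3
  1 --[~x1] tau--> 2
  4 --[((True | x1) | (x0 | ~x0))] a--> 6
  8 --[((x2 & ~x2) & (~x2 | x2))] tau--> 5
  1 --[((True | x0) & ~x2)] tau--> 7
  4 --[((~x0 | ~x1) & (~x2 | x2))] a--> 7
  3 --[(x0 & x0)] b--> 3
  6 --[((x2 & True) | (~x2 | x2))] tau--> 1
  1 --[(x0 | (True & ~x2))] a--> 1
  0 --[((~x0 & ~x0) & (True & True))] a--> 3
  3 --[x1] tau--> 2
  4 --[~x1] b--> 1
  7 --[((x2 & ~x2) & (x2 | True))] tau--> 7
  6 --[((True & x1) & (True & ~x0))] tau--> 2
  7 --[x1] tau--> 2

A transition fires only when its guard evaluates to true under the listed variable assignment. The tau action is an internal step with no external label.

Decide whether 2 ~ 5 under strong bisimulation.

Answer: BISIMILAR

Trace:
Bisimulation quotient by refinement:
  π0 = {{0,1,2,3,4,5,6,7,8}}
  π1 = {{0},{1},{2,3,5,7,8},{4},{6}}
stable after 2 split(s): 5 block(s)
class of 2: {2,3,5,7,8}; class of 5: {2,3,5,7,8}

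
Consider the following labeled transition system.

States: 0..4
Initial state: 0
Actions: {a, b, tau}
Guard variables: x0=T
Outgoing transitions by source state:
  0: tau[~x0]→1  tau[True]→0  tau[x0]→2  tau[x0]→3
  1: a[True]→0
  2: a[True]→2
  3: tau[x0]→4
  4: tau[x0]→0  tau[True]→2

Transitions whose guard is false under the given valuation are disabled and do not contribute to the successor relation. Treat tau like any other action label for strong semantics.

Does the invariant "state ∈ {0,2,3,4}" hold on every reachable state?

Answer: INVARIANT HOLDS

Working:
Safe = {0,2,3,4}
Reach set: {0,2,3,4}
  0: ✓
  2: ✓
  3: ✓
  4: ✓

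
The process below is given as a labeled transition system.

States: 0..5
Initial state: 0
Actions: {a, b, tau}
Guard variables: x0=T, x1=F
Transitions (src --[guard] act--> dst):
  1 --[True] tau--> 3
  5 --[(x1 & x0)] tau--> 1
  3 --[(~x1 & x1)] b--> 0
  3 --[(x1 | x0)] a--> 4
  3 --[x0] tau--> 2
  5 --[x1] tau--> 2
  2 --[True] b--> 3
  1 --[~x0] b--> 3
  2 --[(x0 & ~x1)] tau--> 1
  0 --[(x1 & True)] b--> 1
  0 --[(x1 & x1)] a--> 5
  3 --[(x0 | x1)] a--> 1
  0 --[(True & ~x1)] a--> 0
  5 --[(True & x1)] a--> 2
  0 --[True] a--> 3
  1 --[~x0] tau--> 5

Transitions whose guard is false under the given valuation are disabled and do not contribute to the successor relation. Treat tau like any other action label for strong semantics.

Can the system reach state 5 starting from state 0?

Answer: UNREACHABLE

Trace:
8 transition(s) survive guard evaluation.
depth 0: {0}
depth 1: {3}  cumulative {0,3}
depth 2: {1,2,4}  cumulative {0,1,2,3,4}
Reach set: {0,1,2,3,4}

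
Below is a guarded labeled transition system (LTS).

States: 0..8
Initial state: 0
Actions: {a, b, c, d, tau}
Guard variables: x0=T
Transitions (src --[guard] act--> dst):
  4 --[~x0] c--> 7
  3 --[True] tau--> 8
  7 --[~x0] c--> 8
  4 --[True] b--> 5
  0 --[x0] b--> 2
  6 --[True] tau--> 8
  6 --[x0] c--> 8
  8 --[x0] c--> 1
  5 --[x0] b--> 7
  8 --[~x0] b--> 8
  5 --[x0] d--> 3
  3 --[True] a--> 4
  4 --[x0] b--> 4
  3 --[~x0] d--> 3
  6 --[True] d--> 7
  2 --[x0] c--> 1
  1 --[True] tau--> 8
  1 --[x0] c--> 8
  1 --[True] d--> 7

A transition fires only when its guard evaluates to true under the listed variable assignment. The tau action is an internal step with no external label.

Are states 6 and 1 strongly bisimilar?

Answer: BISIMILAR

Analysis:
Compute ~ classes (split until stable):
  π0 = {{0,1,2,3,4,5,6,7,8}}
  π1 = {{0,4},{1,6},{2,8},{3},{5},{7}}
  π2 = {{0},{1,6},{2,8},{3},{4},{5},{7}}
7 equivalence class(es) (converged in 3)
[6]={1,6}  [1]={1,6}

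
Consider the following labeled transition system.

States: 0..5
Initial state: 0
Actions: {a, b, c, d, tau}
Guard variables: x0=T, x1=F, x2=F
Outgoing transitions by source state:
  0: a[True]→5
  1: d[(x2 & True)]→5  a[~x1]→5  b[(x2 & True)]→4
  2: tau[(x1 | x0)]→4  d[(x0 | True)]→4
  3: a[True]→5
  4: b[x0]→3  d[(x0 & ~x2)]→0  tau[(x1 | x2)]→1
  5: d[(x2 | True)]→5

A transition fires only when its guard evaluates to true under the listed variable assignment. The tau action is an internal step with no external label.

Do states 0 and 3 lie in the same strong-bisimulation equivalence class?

Answer: BISIMILAR

Working:
Refine partition for ~:
  P[0] = {{0,1,2,3,4,5}}
  P[1] = {{0,1,3},{2},{4},{5}}
stable after 2 split(s): 4 block(s)
[0]={0,1,3}  [3]={0,1,3}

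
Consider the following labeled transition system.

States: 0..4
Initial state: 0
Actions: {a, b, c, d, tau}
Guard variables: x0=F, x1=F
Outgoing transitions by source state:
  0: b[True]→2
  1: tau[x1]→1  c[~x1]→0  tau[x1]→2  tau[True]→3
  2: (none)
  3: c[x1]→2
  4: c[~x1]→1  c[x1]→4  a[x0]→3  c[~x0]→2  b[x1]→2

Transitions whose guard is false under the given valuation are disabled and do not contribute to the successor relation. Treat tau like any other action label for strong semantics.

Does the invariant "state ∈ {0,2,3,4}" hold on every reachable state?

Answer: INVARIANT HOLDS

Trace:
Allowed set {0,2,3,4}
R = {0,2}
  0: ok
  2: ok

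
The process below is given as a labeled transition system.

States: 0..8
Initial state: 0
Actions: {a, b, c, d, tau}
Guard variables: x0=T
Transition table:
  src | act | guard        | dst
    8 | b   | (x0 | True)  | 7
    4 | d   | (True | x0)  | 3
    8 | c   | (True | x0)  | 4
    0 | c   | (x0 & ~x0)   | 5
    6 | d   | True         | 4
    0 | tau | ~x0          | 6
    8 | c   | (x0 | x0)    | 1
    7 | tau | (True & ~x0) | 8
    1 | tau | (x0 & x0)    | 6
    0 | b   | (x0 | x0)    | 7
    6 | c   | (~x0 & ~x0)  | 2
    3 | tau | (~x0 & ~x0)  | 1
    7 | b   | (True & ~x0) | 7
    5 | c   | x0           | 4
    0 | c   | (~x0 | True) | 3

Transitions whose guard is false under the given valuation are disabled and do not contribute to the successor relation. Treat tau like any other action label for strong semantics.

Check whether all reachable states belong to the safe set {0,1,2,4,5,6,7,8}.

Answer: INVARIANT VIOLATED at state 3

Trace:
Inv-set: {0,1,2,4,5,6,7,8}
Reach set: {0,3,7}
  0: safe
  3: VIOLATES
  7: safe
counterexample path to 3: c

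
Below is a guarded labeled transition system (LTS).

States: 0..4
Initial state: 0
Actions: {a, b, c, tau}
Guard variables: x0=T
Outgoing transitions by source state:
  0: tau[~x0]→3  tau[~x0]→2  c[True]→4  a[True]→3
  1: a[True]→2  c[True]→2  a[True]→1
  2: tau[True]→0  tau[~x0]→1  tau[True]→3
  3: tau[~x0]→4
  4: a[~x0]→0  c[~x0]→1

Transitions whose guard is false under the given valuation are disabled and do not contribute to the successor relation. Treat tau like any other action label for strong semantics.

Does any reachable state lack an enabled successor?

Answer: DEADLOCK at state 3

Working:
Reachable = {0,3,4}
  0: a→3  c→4  [deg 2]
  3: ∅  [no exit]
  4: ∅  [no exit]
witness 3: a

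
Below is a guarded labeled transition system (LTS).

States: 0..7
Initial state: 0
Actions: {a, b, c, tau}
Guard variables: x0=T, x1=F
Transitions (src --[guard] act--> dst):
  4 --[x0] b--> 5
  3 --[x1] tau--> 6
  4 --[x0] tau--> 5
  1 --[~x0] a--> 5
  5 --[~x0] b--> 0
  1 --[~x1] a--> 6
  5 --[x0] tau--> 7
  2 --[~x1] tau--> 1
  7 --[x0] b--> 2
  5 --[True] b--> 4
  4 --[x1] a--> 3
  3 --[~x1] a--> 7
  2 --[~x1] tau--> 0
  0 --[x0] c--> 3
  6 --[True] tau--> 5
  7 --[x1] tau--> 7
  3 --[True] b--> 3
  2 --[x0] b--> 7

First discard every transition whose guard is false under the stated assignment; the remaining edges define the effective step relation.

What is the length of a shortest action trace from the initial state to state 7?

Layered search for 7:
  depth 0: {0}
  depth 1: {3}
  depth 2: {7}
7 enters at depth 2; path c·a

Answer: 2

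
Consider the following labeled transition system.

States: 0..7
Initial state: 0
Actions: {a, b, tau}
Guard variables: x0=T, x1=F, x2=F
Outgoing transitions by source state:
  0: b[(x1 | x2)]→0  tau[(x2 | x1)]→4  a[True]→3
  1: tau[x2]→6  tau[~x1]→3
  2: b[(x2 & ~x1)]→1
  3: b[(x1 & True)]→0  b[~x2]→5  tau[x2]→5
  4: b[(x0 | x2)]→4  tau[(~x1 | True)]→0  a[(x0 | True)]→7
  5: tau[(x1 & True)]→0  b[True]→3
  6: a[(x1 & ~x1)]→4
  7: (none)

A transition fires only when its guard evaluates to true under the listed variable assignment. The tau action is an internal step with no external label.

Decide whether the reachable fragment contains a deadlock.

Reach set: {0,3,5}
  0: a→3  [deg 1]
  3: b→5  [deg 1]
  5: b→3  [deg 1]

Answer: DEADLOCK-FREE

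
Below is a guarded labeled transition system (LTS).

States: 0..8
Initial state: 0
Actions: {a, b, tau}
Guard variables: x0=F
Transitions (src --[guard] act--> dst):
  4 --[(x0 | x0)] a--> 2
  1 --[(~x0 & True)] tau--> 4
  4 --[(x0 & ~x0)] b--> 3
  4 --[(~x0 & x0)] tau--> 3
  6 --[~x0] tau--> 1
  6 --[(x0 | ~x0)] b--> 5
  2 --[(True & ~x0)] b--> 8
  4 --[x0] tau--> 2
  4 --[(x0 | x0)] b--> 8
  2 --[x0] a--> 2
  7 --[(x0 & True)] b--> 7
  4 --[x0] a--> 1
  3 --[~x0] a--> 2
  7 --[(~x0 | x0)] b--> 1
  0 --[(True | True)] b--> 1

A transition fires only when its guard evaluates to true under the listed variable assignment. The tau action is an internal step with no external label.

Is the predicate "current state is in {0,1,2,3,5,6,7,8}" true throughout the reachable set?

Allowed set {0,1,2,3,5,6,7,8}
R = {0,1,4}
  0: ok
  1: ok
  4: ✗ unsafe
witness against invariant: b·tau → 4

Answer: INVARIANT VIOLATED at state 4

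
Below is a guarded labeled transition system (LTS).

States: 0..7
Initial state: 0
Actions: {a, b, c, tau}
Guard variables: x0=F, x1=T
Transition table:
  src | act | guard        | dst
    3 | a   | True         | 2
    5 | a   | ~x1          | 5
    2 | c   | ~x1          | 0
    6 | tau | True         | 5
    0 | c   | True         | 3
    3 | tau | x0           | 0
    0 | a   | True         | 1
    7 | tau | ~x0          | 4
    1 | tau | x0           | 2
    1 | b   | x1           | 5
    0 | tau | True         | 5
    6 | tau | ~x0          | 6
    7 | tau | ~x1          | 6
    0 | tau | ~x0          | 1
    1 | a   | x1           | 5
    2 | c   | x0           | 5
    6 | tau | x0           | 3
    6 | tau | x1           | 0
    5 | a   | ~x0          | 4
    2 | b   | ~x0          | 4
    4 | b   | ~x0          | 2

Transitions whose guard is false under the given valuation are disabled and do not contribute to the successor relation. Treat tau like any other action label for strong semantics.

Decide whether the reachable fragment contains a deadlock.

Answer: DEADLOCK-FREE

Working:
R = {0,1,2,3,4,5}
  0: a→1  c→3  tau→1  tau→5  [deg 4]
  1: a→5  b→5  [deg 2]
  2: b→4  [deg 1]
  3: a→2  [deg 1]
  4: b→2  [deg 1]
  5: a→4  [deg 1]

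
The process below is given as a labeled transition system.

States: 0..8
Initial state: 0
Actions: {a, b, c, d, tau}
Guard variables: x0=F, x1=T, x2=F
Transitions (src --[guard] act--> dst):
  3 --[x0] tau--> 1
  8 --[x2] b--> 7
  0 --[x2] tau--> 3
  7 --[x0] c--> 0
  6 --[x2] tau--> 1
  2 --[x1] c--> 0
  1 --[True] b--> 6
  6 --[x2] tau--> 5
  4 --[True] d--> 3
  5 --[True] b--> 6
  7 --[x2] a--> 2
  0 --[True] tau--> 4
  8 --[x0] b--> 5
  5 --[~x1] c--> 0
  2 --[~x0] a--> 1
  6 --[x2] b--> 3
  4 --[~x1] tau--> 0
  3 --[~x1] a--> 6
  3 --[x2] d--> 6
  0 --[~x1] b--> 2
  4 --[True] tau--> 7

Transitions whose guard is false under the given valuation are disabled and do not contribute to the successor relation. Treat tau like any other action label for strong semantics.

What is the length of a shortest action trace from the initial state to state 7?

Layered search for 7:
  depth 0: {0}
  depth 1: {4}
  depth 2: {3,7}
7 enters at depth 2; path tau·tau

Answer: 2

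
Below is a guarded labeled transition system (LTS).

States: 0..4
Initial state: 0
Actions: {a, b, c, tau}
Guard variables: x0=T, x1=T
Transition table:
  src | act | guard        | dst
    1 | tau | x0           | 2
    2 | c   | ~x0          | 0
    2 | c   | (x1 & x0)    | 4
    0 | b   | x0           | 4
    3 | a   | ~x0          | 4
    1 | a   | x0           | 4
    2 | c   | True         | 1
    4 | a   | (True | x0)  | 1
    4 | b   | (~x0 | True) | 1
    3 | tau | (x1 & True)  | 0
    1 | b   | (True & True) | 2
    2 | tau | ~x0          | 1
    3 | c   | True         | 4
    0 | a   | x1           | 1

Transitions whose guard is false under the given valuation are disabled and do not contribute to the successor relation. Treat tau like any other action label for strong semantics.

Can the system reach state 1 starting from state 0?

Answer: REACHABLE

Trace:
After dropping false guards: 11 live edges.
Layer 0: {0}
Layer 1: {1,4}  now seen {0,1,4}
Layer 2: {2}  now seen {0,1,2,4}
Reachable = {0,1,2,4}
witness 1: a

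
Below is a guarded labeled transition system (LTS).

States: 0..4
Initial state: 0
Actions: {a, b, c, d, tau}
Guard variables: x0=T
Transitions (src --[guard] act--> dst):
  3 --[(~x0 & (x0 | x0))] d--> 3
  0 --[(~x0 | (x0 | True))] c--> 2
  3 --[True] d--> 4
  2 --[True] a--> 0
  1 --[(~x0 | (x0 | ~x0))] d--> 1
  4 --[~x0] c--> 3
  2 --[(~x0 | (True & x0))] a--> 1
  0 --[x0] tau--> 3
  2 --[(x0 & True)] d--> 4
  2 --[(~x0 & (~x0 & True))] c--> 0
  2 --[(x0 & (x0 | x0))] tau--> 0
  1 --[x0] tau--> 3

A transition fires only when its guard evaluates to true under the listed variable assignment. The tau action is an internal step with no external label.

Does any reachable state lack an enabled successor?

Answer: DEADLOCK at state 4

Trace:
R = {0,1,2,3,4}
  0: c→2  tau→3  [2 out]
  1: d→1  tau→3  [2 out]
  2: a→0  a→1  d→4  tau→0  [4 out]
  3: d→4  [1 out]
  4: ∅  [no exit]
witness 4: c·d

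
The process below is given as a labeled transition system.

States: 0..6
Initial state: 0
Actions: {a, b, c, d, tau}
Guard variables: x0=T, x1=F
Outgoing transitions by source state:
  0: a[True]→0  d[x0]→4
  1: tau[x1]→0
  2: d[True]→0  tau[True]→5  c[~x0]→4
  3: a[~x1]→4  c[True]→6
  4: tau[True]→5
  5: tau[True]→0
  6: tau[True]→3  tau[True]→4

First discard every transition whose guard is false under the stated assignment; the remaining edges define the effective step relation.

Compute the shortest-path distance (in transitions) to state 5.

Answer: 2

Analysis:
BFS to 5:
  depth 0: {0}
  depth 1: {4}
  depth 2: {5}
depth(5)=2, e.g. d·tau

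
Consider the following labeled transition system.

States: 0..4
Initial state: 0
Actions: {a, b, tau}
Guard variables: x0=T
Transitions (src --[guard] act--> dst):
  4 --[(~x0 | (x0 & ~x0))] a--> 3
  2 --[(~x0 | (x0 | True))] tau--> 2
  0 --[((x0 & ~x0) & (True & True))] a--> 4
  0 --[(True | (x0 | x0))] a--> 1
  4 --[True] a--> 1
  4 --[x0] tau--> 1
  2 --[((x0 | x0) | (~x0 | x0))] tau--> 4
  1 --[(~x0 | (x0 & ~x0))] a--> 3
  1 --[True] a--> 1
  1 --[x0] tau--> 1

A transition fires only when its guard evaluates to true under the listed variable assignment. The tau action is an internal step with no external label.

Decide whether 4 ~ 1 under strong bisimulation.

Bisimulation quotient by refinement:
  round 0: {{0,1,2,3,4}}
  round 1: {{0},{1,4},{2},{3}}
Fixed point at round 2; 4 class(es).
class of 4: {1,4}; class of 1: {1,4}

Answer: BISIMILAR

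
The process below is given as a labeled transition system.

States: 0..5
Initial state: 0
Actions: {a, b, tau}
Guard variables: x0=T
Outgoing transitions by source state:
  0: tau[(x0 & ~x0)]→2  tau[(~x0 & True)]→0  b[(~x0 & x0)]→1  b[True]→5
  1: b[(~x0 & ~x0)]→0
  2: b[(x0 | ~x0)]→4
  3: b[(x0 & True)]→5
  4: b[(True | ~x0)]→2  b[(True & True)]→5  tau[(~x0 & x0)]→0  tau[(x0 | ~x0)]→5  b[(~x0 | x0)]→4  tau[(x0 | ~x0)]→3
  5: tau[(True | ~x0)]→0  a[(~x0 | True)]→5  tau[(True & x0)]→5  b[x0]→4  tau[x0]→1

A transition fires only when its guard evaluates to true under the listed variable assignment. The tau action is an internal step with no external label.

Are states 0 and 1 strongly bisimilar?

Answer: NOT BISIMILAR

Trace:
Compute ~ classes (split until stable):
  π0 = {{0,1,2,3,4,5}}
  π1 = {{0,2,3},{1},{4},{5}}
  π2 = {{0,3},{1},{2},{4},{5}}
5 equivalence class(es) (converged in 3)
0∈{0,3}, 1∈{1}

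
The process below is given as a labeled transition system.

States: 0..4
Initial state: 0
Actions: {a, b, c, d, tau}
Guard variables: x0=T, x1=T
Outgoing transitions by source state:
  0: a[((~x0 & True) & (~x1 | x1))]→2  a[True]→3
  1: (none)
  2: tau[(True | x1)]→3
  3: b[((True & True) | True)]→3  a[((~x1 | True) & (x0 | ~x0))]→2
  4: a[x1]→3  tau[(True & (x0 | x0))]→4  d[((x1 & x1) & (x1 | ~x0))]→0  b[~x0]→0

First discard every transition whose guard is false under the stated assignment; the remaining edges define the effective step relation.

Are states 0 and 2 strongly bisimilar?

Bisimulation quotient by refinement:
  π0 = {{0,1,2,3,4}}
  π1 = {{0},{1},{2},{3},{4}}
stable after 2 split(s): 5 block(s)
[0]={0}  [2]={2}

Answer: NOT BISIMILAR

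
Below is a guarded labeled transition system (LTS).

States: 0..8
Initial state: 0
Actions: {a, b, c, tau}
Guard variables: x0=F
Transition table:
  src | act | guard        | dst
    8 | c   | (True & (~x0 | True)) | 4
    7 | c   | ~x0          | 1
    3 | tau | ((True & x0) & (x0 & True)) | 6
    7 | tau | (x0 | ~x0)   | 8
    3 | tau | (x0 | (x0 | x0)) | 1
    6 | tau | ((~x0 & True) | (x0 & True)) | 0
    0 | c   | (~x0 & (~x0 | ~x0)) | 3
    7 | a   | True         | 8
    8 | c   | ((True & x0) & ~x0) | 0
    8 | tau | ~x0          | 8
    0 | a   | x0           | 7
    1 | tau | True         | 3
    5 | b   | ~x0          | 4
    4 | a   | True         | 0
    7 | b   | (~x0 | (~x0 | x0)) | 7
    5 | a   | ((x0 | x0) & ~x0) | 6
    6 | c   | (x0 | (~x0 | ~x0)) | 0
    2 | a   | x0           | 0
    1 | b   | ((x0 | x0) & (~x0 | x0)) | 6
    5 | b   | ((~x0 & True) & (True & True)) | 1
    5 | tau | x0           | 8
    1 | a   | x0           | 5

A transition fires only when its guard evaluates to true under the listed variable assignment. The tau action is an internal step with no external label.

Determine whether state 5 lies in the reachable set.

Answer: UNREACHABLE

Working:
After dropping false guards: 13 live edges.
L0 = {0}
L1 = {3}  now seen {0,3}
Reachable = {0,3}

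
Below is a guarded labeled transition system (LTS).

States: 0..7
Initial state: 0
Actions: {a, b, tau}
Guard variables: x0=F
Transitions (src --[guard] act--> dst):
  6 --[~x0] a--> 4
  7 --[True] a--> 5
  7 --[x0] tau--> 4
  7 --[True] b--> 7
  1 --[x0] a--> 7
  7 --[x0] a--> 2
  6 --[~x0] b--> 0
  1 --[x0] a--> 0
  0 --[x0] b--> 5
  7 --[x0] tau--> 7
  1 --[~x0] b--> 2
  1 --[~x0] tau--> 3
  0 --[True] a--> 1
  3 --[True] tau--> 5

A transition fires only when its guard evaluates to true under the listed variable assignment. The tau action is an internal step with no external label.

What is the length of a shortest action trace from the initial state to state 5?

Answer: 3

Trace:
BFS to 5:
  Layer 0: {0}
  Layer 1: {1}
  Layer 2: {2,3}
  Layer 3: {5}
first hit 5 at d=3 via a·tau·tau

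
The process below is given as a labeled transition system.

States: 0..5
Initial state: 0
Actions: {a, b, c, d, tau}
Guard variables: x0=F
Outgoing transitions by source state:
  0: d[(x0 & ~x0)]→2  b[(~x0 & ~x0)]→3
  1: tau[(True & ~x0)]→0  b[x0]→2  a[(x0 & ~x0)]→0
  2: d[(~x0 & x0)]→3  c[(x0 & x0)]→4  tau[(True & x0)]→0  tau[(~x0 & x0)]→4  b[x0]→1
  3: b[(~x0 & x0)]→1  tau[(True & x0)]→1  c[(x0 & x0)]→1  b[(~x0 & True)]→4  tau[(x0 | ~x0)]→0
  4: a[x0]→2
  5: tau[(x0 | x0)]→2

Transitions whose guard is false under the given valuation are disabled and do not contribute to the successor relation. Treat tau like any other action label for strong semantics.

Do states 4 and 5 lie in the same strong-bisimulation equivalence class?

Answer: BISIMILAR

Trace:
Compute ~ classes (split until stable):
  P[0] = {{0,1,2,3,4,5}}
  P[1] = {{0},{1},{2,4,5},{3}}
stable after 2 split(s): 4 block(s)
[4]={2,4,5}  [5]={2,4,5}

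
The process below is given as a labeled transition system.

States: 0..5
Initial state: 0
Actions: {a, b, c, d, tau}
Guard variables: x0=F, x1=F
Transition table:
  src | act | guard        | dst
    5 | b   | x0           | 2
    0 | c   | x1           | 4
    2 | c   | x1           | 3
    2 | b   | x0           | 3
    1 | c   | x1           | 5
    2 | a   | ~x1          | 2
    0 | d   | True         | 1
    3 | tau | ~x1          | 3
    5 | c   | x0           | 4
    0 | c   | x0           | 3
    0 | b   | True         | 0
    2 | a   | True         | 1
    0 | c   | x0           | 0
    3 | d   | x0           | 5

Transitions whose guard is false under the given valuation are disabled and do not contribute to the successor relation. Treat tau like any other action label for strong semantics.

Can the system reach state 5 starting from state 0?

5 transition(s) survive guard evaluation.
Layer 0: {0}
Layer 1: {1}  cumulative {0,1}
Reach set: {0,1}

Answer: UNREACHABLE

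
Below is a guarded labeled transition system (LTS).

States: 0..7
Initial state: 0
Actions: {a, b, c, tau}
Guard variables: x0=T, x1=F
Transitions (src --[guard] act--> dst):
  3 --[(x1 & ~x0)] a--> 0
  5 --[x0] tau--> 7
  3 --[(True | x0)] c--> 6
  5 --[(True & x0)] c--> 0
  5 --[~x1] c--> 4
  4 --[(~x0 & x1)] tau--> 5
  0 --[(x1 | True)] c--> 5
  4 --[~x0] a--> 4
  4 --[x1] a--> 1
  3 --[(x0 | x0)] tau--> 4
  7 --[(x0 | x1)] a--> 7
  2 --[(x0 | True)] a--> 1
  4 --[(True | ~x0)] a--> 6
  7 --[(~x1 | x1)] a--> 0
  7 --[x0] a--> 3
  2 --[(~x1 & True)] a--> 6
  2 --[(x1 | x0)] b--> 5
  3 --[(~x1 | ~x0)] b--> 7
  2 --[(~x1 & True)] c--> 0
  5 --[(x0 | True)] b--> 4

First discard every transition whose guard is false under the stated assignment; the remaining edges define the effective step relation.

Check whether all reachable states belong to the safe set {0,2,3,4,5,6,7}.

Answer: INVARIANT HOLDS

Analysis:
Inv-set: {0,2,3,4,5,6,7}
Reachable = {0,3,4,5,6,7}
  0: safe
  3: safe
  4: safe
  5: safe
  6: safe
  7: safe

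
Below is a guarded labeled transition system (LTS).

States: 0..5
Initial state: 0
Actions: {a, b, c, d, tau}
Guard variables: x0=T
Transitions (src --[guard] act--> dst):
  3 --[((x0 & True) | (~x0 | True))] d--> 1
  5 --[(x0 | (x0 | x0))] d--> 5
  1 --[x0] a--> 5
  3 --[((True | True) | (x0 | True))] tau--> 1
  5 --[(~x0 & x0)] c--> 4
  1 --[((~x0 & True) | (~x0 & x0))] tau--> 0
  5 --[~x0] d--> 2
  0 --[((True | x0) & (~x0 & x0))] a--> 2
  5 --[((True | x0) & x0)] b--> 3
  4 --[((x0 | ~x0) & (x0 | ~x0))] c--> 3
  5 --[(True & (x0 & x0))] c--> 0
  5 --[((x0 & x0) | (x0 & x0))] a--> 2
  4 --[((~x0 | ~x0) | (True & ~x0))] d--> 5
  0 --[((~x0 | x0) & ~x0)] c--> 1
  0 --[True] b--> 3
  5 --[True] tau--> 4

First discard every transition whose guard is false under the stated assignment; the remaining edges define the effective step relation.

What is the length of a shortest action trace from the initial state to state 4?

Answer: 4

Working:
Layered search for 4:
  L0 = {0}
  L1 = {3}
  L2 = {1}
  L3 = {5}
  L4 = {2,4}
4 enters at depth 4; path b·d·a·tau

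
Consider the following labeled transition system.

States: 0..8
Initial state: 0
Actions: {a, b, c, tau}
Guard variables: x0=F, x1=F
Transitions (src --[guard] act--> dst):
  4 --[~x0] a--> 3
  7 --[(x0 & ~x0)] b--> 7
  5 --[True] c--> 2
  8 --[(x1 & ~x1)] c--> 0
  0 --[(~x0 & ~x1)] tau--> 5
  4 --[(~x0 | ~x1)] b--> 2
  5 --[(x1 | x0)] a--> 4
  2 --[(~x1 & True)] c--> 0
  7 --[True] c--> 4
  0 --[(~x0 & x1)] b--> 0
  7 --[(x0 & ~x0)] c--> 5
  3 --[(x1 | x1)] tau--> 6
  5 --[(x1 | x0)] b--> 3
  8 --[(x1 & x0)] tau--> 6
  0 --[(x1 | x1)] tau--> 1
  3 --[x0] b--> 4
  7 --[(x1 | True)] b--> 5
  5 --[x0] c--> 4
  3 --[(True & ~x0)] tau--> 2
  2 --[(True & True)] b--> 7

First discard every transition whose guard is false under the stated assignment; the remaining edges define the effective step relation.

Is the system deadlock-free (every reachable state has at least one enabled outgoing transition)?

Answer: DEADLOCK-FREE

Working:
Reach set: {0,2,3,4,5,7}
  0: tau→5  [1 out]
  2: b→7  c→0  [2 out]
  3: tau→2  [1 out]
  4: a→3  b→2  [2 out]
  5: c→2  [1 out]
  7: b→5  c→4  [2 out]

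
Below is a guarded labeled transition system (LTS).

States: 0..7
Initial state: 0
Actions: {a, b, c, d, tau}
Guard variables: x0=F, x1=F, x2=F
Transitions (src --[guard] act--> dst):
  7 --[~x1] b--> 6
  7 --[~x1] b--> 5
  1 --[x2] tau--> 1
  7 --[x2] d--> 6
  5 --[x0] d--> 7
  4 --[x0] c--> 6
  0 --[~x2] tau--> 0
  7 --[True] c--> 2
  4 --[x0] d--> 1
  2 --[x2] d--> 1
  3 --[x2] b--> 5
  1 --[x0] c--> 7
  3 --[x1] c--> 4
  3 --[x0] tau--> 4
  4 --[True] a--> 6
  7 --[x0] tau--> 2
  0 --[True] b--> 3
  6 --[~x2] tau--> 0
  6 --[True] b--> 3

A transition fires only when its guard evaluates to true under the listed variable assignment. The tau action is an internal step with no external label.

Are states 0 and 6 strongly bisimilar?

Answer: BISIMILAR

Trace:
Compute ~ classes (split until stable):
  round 0: {{0,1,2,3,4,5,6,7}}
  round 1: {{0,6},{1,2,3,5},{4},{7}}
4 equivalence class(es) (converged in 2)
[0]={0,6}  [6]={0,6}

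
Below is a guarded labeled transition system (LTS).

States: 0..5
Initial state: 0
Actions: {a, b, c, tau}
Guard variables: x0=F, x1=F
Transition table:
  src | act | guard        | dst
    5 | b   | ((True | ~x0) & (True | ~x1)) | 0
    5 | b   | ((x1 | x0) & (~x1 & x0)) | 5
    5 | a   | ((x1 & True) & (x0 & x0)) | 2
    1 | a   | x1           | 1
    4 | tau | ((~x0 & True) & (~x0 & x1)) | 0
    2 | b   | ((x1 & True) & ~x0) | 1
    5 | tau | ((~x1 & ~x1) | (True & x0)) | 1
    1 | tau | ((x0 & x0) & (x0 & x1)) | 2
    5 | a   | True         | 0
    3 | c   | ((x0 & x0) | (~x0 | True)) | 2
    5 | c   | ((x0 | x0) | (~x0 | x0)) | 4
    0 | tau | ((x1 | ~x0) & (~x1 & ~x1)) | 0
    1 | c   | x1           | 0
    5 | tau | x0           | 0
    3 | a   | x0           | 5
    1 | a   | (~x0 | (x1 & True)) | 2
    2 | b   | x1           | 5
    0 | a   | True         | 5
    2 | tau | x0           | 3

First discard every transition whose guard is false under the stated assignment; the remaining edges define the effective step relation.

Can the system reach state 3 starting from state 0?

Answer: UNREACHABLE

Working:
After dropping false guards: 8 live edges.
L0 = {0}
L1 = {5}  now seen {0,5}
L2 = {1,4}  now seen {0,1,4,5}
L3 = {2}  now seen {0,1,2,4,5}
Reach set: {0,1,2,4,5}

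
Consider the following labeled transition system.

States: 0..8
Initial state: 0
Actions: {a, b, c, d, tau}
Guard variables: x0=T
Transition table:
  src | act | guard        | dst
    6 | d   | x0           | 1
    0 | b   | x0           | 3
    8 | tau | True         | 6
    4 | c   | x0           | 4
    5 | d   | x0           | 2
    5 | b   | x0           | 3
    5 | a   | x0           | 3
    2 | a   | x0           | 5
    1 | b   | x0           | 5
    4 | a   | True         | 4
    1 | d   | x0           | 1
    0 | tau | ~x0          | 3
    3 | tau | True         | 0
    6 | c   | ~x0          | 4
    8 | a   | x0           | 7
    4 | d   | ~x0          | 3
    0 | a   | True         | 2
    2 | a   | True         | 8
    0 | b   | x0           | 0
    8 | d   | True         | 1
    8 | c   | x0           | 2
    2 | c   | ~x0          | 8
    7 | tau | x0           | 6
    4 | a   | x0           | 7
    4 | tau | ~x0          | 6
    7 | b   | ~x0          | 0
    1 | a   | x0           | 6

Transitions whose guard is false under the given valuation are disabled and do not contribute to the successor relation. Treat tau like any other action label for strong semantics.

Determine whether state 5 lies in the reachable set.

After dropping false guards: 21 live edges.
depth 0: {0}
depth 1: {2,3}  total {0,2,3}
depth 2: {5,8}  total {0,2,3,5,8}
depth 3: {1,6,7}  total {0,1,2,3,5,6,7,8}
R = {0,1,2,3,5,6,7,8}
trace reaching 5: a·a

Answer: REACHABLE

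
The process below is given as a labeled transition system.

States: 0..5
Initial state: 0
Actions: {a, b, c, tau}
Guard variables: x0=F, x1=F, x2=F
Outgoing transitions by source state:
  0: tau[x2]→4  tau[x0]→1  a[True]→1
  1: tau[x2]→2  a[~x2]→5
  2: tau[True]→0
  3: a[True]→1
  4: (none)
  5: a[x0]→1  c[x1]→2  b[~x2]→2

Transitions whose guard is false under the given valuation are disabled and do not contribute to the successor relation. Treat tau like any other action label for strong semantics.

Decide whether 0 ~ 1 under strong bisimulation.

Bisimulation quotient by refinement:
  π0 = {{0,1,2,3,4,5}}
  π1 = {{0,1,3},{2},{4},{5}}
  π2 = {{0,3},{1},{2},{4},{5}}
stable after 3 split(s): 5 block(s)
0∈{0,3}, 1∈{1}

Answer: NOT BISIMILAR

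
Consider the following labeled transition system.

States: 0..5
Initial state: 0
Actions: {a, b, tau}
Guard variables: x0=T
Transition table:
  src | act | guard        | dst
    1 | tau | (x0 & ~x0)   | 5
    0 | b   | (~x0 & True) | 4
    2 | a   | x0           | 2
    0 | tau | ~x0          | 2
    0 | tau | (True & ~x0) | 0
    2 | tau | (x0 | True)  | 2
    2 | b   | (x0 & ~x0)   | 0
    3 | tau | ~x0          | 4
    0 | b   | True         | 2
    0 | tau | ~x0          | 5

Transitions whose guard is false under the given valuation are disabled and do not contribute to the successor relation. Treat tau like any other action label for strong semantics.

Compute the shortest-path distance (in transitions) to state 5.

BFS to 5:
  depth 0: {0}
  depth 1: {2}
5 never appears.

Answer: UNREACHABLE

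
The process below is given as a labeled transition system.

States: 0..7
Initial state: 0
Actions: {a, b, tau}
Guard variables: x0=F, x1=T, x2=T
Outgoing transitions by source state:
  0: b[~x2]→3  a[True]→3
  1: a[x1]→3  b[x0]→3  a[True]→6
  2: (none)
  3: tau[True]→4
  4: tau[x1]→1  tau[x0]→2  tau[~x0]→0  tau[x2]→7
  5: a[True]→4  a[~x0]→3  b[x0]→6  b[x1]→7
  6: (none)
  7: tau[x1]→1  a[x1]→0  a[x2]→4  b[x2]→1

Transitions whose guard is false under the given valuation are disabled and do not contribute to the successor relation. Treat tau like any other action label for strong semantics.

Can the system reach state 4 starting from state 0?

Answer: REACHABLE

Working:
After dropping false guards: 14 live edges.
depth 0: {0}
depth 1: {3}  total {0,3}
depth 2: {4}  total {0,3,4}
depth 3: {1,7}  total {0,1,3,4,7}
depth 4: {6}  total {0,1,3,4,6,7}
R = {0,1,3,4,6,7}
witness 4: a·tau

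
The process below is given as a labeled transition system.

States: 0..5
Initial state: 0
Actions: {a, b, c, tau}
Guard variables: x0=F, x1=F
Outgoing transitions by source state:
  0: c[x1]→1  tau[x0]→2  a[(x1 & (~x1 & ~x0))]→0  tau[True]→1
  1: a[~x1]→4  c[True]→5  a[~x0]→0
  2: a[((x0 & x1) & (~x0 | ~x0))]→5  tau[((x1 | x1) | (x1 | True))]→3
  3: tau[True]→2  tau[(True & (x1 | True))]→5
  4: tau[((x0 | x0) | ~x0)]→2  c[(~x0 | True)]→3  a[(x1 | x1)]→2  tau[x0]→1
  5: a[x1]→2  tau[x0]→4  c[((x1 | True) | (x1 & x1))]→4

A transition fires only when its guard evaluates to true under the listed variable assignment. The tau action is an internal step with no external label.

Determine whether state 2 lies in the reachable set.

Answer: REACHABLE

Working:
Guard filter leaves 10 enabled edge(s).
L0 = {0}
L1 = {1}  cumulative {0,1}
L2 = {4,5}  cumulative {0,1,4,5}
L3 = {2,3}  cumulative {0,1,2,3,4,5}
R = {0,1,2,3,4,5}
Path to 2: tau·a·tau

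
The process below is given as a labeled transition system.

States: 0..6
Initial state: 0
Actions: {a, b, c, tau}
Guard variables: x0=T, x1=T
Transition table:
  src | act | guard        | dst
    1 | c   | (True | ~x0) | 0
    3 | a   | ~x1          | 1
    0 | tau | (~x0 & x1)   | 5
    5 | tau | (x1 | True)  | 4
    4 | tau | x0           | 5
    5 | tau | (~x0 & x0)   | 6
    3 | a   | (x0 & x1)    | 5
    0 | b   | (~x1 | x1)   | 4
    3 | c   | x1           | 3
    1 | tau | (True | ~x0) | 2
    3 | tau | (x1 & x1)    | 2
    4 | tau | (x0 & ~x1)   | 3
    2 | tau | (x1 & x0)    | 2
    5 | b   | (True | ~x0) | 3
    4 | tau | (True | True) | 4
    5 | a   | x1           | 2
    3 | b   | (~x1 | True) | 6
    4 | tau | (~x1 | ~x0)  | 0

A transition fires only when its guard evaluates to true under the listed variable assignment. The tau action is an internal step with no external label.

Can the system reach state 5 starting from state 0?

Answer: REACHABLE

Analysis:
After dropping false guards: 13 live edges.
L0 = {0}
L1 = {4}  total {0,4}
L2 = {5}  total {0,4,5}
L3 = {2,3}  total {0,2,3,4,5}
L4 = {6}  total {0,2,3,4,5,6}
Reach set: {0,2,3,4,5,6}
trace reaching 5: b·tau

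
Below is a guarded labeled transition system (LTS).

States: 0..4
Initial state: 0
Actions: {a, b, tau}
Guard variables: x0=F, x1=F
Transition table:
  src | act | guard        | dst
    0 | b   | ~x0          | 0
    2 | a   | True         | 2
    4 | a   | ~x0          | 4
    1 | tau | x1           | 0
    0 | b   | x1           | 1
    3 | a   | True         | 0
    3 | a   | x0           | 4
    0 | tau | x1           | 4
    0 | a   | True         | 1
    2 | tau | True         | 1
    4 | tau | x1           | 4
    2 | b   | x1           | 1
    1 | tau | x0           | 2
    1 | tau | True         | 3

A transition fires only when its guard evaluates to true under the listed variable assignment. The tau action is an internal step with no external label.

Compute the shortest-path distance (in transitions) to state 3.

BFS to 3:
  depth 0: {0}
  depth 1: {1}
  depth 2: {3}
first hit 3 at d=2 via a·tau

Answer: 2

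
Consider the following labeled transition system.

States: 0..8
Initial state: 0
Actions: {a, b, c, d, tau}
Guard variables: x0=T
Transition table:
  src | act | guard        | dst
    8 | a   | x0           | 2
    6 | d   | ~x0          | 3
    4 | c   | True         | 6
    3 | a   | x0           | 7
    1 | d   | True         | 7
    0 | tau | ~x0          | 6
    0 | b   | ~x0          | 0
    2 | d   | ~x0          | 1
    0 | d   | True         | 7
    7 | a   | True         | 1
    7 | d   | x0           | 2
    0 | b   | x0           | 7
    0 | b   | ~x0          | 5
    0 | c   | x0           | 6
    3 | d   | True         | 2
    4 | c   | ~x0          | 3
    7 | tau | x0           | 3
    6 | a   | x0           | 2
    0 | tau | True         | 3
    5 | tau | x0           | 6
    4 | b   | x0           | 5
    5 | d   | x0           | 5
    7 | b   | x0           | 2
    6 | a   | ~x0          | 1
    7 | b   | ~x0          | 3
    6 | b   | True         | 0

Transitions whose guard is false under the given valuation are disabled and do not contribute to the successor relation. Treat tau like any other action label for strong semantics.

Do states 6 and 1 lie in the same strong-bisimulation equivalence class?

Refine partition for ~:
  π0 = {{0,1,2,3,4,5,6,7,8}}
  π1 = {{0},{1},{2},{3},{4},{5},{6},{7},{8}}
9 equivalence class(es) (converged in 2)
[6]={6}  [1]={1}

Answer: NOT BISIMILAR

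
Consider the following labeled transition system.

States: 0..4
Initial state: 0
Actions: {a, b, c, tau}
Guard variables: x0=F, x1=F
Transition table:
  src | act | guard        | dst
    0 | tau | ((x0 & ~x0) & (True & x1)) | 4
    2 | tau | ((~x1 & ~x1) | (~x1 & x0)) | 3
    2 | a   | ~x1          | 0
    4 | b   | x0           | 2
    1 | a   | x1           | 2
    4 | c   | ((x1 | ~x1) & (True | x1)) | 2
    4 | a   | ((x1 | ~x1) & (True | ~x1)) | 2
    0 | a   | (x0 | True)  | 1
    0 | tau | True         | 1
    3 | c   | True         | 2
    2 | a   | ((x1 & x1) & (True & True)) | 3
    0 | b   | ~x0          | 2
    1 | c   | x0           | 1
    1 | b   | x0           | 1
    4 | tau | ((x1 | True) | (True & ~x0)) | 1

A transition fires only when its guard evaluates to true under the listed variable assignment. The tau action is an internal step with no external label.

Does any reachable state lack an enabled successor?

R = {0,1,2,3}
  0: a→1  b→2  tau→1  [3 exit(s)]
  1: ∅  [deadlock]
  2: a→0  tau→3  [2 exit(s)]
  3: c→2  [1 exit(s)]
witness 1: a

Answer: DEADLOCK at state 1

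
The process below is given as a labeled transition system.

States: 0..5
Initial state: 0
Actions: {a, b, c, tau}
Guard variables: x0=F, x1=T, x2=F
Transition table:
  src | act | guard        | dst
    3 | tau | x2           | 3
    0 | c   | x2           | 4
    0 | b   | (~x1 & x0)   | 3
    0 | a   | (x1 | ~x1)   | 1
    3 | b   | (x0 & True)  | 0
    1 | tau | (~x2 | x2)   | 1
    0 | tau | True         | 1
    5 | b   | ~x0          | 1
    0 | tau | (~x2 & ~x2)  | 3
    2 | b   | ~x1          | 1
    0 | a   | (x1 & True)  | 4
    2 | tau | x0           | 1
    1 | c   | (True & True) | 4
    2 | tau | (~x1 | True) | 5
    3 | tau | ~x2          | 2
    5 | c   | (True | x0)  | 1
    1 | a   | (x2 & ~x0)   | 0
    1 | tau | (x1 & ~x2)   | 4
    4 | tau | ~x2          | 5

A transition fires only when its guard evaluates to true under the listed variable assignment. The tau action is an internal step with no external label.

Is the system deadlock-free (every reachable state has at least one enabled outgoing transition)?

R = {0,1,2,3,4,5}
  0: a→1  a→4  tau→1  tau→3  [4 exit(s)]
  1: c→4  tau→1  tau→4  [3 exit(s)]
  2: tau→5  [1 exit(s)]
  3: tau→2  [1 exit(s)]
  4: tau→5  [1 exit(s)]
  5: b→1  c→1  [2 exit(s)]

Answer: DEADLOCK-FREE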